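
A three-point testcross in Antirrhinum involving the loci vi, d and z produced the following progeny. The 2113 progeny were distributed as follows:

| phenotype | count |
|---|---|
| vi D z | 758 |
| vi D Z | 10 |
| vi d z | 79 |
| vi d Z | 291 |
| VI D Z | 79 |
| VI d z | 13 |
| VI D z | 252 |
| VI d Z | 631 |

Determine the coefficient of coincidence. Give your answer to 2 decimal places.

The two most frequent reciprocal classes, vi D z and VI d Z, are the parental types, so the F1 was vi D z / VI d Z.
The two rarest classes, vi D Z and VI d z, are the double crossovers. Comparing them with the parentals, only the z allele has switched, so z is the middle locus and the order is d – z – vi.
d–z: (158 + 23)/2113 = 0.0857; z–vi: (543 + 23)/2113 = 0.2679.
Expected DCO frequency = 0.0857 × 0.2679 ≈ 0.02296; observed = 23/2113 ≈ 0.01088.
Coefficient of coincidence = 0.01088/0.02296 ≈ 0.47.

0.47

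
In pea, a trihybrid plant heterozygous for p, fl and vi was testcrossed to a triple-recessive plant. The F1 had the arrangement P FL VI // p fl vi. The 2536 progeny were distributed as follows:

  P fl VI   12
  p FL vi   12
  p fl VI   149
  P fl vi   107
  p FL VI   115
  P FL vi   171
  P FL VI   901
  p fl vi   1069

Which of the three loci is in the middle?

fl

The two rarest classes, P fl VI and p FL vi, are the double crossovers. Comparing them with the parentals, only the fl allele has switched, so fl is the middle locus and the order is p – fl – vi.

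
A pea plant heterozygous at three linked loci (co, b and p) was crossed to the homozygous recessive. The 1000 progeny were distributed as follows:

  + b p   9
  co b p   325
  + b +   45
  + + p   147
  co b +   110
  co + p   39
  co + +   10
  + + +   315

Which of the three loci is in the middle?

co

The two most frequent reciprocal classes, + + + and co b p, are the parental types, so the F1 was + + + / co b p.
The two rarest classes, co + + and + b p, are the double crossovers. Comparing them with the parentals, only the co allele has switched, so co is the middle locus and the order is p – co – b.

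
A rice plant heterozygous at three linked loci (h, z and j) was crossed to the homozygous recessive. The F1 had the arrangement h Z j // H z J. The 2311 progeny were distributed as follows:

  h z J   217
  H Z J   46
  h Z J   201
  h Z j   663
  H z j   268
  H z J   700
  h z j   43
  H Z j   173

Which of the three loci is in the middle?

The two rarest classes, h z j and H Z J, are the double crossovers. Comparing them with the parentals, only the z allele has switched, so z is the middle locus and the order is h – z – j.

z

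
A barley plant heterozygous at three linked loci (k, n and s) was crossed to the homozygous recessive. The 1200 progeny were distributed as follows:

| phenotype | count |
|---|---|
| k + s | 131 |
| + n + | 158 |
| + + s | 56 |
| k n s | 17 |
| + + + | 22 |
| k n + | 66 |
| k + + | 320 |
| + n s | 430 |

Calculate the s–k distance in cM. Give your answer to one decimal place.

The two most frequent reciprocal classes, k + + and + n s, are the parental types, so the F1 was k + + / + n s.
The two rarest classes, + + + and k n s, are the double crossovers. Comparing them with the parentals, only the k allele has switched, so k is the middle locus and the order is s – k – n.
Crossovers in the s–k interval produce the single-crossover classes k + s and + n + (131 + 158 = 289) plus the double crossovers (39).
RF(s–k) = (289 + 39) / 1200 = 328/1200 = 0.2733 → 27.3 cM.

27.3 cM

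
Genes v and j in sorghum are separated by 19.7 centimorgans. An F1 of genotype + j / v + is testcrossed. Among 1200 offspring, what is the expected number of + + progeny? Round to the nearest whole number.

118

A map distance of 19.7 centimorgans corresponds to a recombination frequency of 0.197.
The F1 is + j / v +, so + + is a recombinant gamete class with expected frequency r/2 = 0.197/2 = 0.0985.
Expected number = 0.0985 × 1200 = 118.20 ≈ 118.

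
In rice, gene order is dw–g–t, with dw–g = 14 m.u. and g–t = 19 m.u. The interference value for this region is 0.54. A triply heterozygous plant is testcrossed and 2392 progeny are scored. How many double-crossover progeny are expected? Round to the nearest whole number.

29

Map distances give recombination frequencies of 0.140 and 0.190 for the two intervals.
With interference 0.54 (so coincidence = 0.46), expected double-crossover frequency = 0.140 × 0.190 × 0.46 = 0.01224.
Expected number = 0.01224 × 2392 = 29.27 ≈ 29.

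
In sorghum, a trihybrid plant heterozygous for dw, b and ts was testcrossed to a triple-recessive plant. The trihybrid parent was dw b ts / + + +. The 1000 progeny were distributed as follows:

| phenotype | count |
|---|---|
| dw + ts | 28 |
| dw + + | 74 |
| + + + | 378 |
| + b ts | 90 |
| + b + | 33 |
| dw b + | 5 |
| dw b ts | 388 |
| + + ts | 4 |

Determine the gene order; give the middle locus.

The two rarest classes, dw b + and + + ts, are the double crossovers. Comparing them with the parentals, only the ts allele has switched, so ts is the middle locus and the order is b – ts – dw.

ts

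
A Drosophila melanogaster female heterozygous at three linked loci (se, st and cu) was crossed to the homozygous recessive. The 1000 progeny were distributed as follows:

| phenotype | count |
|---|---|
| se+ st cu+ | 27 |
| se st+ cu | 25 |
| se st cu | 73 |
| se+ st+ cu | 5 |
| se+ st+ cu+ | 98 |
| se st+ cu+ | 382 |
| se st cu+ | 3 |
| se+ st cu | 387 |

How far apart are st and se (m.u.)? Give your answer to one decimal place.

The two most frequent reciprocal classes, se st+ cu+ and se+ st cu, are the parental types, so the F1 was se st+ cu+ / se+ st cu.
The two rarest classes, se st cu+ and se+ st+ cu, are the double crossovers. Comparing them with the parentals, only the st allele has switched, so st is the middle locus and the order is cu – st – se.
Crossovers in the st–se interval produce the single-crossover classes se+ st+ cu+ and se st cu (98 + 73 = 171) plus the double crossovers (8).
RF(st–se) = (171 + 8) / 1000 = 179/1000 = 0.1790 → 17.9 m.u.

17.9 m.u.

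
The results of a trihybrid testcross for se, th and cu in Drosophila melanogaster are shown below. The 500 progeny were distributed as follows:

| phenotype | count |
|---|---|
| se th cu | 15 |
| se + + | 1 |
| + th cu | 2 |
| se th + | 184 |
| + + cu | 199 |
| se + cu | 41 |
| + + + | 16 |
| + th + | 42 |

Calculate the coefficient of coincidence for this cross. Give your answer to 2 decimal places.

The two most frequent reciprocal classes, se th + and + + cu, are the parental types, so the F1 was se th + / + + cu.
The two rarest classes, se + + and + th cu, are the double crossovers. Comparing them with the parentals, only the th allele has switched, so th is the middle locus and the order is cu – th – se.
cu–th: (31 + 3)/500 = 0.0680; th–se: (83 + 3)/500 = 0.1720.
Expected DCO frequency = 0.0680 × 0.1720 ≈ 0.01170; observed = 3/500 ≈ 0.00600.
Coefficient of coincidence = 0.00600/0.01170 ≈ 0.51.

0.51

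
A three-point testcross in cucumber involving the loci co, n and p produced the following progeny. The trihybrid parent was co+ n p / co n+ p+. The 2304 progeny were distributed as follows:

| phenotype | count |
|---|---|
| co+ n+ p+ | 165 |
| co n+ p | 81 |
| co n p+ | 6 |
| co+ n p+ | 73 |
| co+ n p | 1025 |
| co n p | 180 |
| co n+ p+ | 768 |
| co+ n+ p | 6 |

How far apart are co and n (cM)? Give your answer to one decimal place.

The two rarest classes, co+ n+ p and co n p+, are the double crossovers. Comparing them with the parentals, only the n allele has switched, so n is the middle locus and the order is co – n – p.
Crossovers in the co–n interval produce the single-crossover classes co n p and co+ n+ p+ (180 + 165 = 345) plus the double crossovers (12).
RF(co–n) = (345 + 12) / 2304 = 357/2304 = 0.1549 → 15.5 cM.

15.5 cM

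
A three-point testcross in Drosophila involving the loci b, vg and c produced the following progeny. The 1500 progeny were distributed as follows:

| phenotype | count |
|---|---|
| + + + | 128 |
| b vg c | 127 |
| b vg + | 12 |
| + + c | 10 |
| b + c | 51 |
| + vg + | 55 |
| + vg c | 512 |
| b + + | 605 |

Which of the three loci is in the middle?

vg

The two most frequent reciprocal classes, b + + and + vg c, are the parental types, so the F1 was b + + / + vg c.
The two rarest classes, b vg + and + + c, are the double crossovers. Comparing them with the parentals, only the vg allele has switched, so vg is the middle locus and the order is c – vg – b.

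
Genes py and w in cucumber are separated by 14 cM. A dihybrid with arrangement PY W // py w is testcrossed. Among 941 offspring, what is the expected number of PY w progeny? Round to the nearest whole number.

A map distance of 14 cM corresponds to a recombination frequency of 0.140.
The F1 is PY W / py w, so PY w is a recombinant gamete class with expected frequency r/2 = 0.140/2 = 0.0700.
Expected number = 0.0700 × 941 = 65.87 ≈ 66.

66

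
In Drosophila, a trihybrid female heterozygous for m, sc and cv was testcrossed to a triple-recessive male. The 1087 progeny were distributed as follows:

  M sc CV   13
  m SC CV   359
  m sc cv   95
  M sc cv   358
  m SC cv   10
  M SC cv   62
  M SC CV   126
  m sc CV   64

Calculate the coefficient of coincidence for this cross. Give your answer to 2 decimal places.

0.69

The two most frequent reciprocal classes, m SC CV and M sc cv, are the parental types, so the F1 was m SC CV / M sc cv.
The two rarest classes, m SC cv and M sc CV, are the double crossovers. Comparing them with the parentals, only the cv allele has switched, so cv is the middle locus and the order is m – cv – sc.
m–cv: (221 + 23)/1087 = 0.2245; cv–sc: (126 + 23)/1087 = 0.1371.
Expected DCO frequency = 0.2245 × 0.1371 ≈ 0.03078; observed = 23/1087 ≈ 0.02116.
Coefficient of coincidence = 0.02116/0.03078 ≈ 0.69.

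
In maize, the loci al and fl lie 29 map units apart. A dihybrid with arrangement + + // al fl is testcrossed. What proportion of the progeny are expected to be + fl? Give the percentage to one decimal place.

14.5%

A map distance of 29 map units corresponds to a recombination frequency of 0.290.
The F1 is + + / al fl, so + fl is a recombinant gamete class with expected frequency r/2 = 0.290/2 = 0.1450.
That is 0.1450 = 14.5% of the progeny.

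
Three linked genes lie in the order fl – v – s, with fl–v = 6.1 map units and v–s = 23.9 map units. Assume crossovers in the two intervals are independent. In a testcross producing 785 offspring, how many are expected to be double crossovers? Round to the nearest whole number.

11

Map distances give recombination frequencies of 0.061 and 0.239 for the two intervals.
With no interference, expected double-crossover frequency = 0.061 × 0.239 = 0.01458.
Expected number = 0.01458 × 785 = 11.44 ≈ 11.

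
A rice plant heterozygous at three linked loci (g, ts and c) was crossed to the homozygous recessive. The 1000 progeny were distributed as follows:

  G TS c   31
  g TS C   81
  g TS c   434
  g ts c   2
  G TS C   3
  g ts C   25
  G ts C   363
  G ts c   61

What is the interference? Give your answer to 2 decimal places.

The two most frequent reciprocal classes, G ts C and g TS c, are the parental types, so the F1 was G ts C / g TS c.
The two rarest classes, G TS C and g ts c, are the double crossovers. Comparing them with the parentals, only the ts allele has switched, so ts is the middle locus and the order is c – ts – g.
c–ts: (142 + 5)/1000 = 0.1470; ts–g: (56 + 5)/1000 = 0.0610.
Expected DCO frequency = 0.1470 × 0.0610 ≈ 0.00897; observed = 5/1000 ≈ 0.00500.
Coefficient of coincidence = 0.00500/0.00897 ≈ 0.56; interference = 1 − 0.56 = 0.44.

0.44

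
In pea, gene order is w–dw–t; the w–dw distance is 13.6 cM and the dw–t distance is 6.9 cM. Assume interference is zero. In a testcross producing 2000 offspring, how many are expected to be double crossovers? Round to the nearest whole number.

19

Map distances give recombination frequencies of 0.136 and 0.069 for the two intervals.
With no interference, expected double-crossover frequency = 0.136 × 0.069 = 0.00938.
Expected number = 0.00938 × 2000 = 18.77 ≈ 19.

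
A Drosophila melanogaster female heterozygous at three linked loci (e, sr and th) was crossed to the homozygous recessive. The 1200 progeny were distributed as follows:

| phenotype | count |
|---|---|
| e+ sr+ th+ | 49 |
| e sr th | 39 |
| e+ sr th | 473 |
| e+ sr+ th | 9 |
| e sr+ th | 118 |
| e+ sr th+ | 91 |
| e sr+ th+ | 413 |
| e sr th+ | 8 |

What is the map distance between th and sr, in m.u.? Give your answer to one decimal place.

The two most frequent reciprocal classes, e+ sr th and e sr+ th+, are the parental types, so the F1 was e+ sr th / e sr+ th+.
The two rarest classes, e+ sr+ th and e sr th+, are the double crossovers. Comparing them with the parentals, only the sr allele has switched, so sr is the middle locus and the order is th – sr – e.
Crossovers in the th–sr interval produce the single-crossover classes e+ sr th+ and e sr+ th (91 + 118 = 209) plus the double crossovers (17).
RF(th–sr) = (209 + 17) / 1200 = 226/1200 = 0.1883 → 18.8 m.u.

18.8 m.u.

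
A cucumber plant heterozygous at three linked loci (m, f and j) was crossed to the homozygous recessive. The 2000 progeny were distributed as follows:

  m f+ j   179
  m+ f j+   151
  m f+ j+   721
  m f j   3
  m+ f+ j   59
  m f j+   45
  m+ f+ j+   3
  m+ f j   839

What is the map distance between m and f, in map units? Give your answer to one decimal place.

5.5 map units

The two most frequent reciprocal classes, m f+ j+ and m+ f j, are the parental types, so the F1 was m f+ j+ / m+ f j.
The two rarest classes, m+ f+ j+ and m f j, are the double crossovers. Comparing them with the parentals, only the m allele has switched, so m is the middle locus and the order is j – m – f.
Crossovers in the m–f interval produce the single-crossover classes m f j+ and m+ f+ j (45 + 59 = 104) plus the double crossovers (6).
RF(m–f) = (104 + 6) / 2000 = 110/2000 = 0.0550 → 5.5 map units.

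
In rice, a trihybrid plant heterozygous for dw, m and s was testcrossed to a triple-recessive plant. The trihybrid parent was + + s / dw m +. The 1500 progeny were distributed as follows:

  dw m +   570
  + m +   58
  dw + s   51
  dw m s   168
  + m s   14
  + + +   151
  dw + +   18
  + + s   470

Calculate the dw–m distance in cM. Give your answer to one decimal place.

9.4 cM

The two rarest classes, + m s and dw + +, are the double crossovers. Comparing them with the parentals, only the m allele has switched, so m is the middle locus and the order is dw – m – s.
Crossovers in the dw–m interval produce the single-crossover classes dw + s and + m + (51 + 58 = 109) plus the double crossovers (32).
RF(dw–m) = (109 + 32) / 1500 = 141/1500 = 0.0940 → 9.4 cM.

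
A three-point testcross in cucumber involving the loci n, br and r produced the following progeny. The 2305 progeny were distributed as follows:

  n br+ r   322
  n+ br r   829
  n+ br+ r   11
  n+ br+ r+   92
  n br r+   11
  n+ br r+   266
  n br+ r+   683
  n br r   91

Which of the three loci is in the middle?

br

The two most frequent reciprocal classes, n+ br r and n br+ r+, are the parental types, so the F1 was n+ br r / n br+ r+.
The two rarest classes, n+ br+ r and n br r+, are the double crossovers. Comparing them with the parentals, only the br allele has switched, so br is the middle locus and the order is r – br – n.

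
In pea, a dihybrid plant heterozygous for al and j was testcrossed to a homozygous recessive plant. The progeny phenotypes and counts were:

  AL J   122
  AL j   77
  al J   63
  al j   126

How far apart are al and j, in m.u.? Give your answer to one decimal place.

36.1 m.u.

The two most frequent classes, AL J (122) and al j (126), are the parental types, so the F1 was AL J / al j.
The recombinant classes are AL j and al J: 77 + 63 = 140.
Recombination frequency = 140/388 = 0.3608 ≈ 36.1%, i.e. 36.1 m.u.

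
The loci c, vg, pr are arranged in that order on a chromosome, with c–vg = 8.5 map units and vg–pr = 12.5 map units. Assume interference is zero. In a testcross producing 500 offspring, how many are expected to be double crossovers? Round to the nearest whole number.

Map distances give recombination frequencies of 0.085 and 0.125 for the two intervals.
With no interference, expected double-crossover frequency = 0.085 × 0.125 = 0.01063.
Expected number = 0.01063 × 500 = 5.31 ≈ 5.

5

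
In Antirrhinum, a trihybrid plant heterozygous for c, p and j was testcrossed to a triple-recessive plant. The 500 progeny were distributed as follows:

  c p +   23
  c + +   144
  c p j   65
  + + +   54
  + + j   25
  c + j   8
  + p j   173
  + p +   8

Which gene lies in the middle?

The two most frequent reciprocal classes, + p j and c + +, are the parental types, so the F1 was + p j / c + +.
The two rarest classes, + p + and c + j, are the double crossovers. Comparing them with the parentals, only the j allele has switched, so j is the middle locus and the order is c – j – p.

j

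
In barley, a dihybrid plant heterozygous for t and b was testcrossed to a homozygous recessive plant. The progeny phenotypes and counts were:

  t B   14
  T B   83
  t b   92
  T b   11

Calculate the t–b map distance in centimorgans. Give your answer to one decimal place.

12.5 centimorgans

The two most frequent classes, T B (83) and t b (92), are the parental types, so the F1 was T B / t b.
The recombinant classes are T b and t B: 11 + 14 = 25.
Recombination frequency = 25/200 = 0.1250 ≈ 12.5%, i.e. 12.5 centimorgans.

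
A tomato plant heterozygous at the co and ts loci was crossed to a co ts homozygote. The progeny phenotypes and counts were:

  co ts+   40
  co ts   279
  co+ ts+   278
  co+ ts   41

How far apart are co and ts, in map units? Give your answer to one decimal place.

12.7 map units

The two most frequent classes, co+ ts+ (278) and co ts (279), are the parental types, so the F1 was co+ ts+ / co ts.
The recombinant classes are co+ ts and co ts+: 41 + 40 = 81.
Recombination frequency = 81/638 = 0.1270 ≈ 12.7%, i.e. 12.7 map units.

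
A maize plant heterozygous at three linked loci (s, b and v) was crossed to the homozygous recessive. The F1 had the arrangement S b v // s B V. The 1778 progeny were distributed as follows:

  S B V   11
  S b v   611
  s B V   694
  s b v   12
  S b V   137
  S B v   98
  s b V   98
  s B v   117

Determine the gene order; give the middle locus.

The two rarest classes, s b v and S B V, are the double crossovers. Comparing them with the parentals, only the s allele has switched, so s is the middle locus and the order is b – s – v.

s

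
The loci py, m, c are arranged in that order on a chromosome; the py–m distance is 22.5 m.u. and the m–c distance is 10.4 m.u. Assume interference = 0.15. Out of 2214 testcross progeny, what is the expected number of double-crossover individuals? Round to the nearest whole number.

Map distances give recombination frequencies of 0.225 and 0.104 for the two intervals.
With interference 0.15 (so coincidence = 0.85), expected double-crossover frequency = 0.225 × 0.104 × 0.85 = 0.01989.
Expected number = 0.01989 × 2214 = 44.04 ≈ 44.

44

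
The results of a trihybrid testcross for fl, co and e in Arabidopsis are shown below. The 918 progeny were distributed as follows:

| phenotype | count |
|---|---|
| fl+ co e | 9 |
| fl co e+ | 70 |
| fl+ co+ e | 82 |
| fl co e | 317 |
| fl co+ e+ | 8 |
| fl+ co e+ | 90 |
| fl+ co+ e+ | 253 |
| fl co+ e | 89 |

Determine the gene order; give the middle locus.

fl

The two most frequent reciprocal classes, fl+ co+ e+ and fl co e, are the parental types, so the F1 was fl+ co+ e+ / fl co e.
The two rarest classes, fl co+ e+ and fl+ co e, are the double crossovers. Comparing them with the parentals, only the fl allele has switched, so fl is the middle locus and the order is co – fl – e.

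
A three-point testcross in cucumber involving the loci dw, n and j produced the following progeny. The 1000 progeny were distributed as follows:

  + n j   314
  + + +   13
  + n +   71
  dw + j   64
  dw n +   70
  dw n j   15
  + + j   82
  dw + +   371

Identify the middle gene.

The two most frequent reciprocal classes, + n j and dw + +, are the parental types, so the F1 was + n j / dw + +.
The two rarest classes, dw n j and + + +, are the double crossovers. Comparing them with the parentals, only the dw allele has switched, so dw is the middle locus and the order is n – dw – j.

dw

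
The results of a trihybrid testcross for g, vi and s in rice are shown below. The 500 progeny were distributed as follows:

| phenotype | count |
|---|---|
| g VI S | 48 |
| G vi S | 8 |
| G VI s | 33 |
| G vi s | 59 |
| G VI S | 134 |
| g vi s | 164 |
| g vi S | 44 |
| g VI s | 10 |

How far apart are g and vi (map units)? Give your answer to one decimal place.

25.0 map units

The two most frequent reciprocal classes, g vi s and G VI S, are the parental types, so the F1 was g vi s / G VI S.
The two rarest classes, g VI s and G vi S, are the double crossovers. Comparing them with the parentals, only the vi allele has switched, so vi is the middle locus and the order is s – vi – g.
Crossovers in the vi–g interval produce the single-crossover classes G vi s and g VI S (59 + 48 = 107) plus the double crossovers (18).
RF(vi–g) = (107 + 18) / 500 = 125/500 = 0.2500 → 25.0 map units.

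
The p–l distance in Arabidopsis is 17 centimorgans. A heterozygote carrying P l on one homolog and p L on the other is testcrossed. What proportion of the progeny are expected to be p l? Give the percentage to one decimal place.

A map distance of 17 centimorgans corresponds to a recombination frequency of 0.170.
The F1 is P l / p L, so p l is a recombinant gamete class with expected frequency r/2 = 0.170/2 = 0.0850.
That is 0.0850 = 8.5% of the progeny.

8.5%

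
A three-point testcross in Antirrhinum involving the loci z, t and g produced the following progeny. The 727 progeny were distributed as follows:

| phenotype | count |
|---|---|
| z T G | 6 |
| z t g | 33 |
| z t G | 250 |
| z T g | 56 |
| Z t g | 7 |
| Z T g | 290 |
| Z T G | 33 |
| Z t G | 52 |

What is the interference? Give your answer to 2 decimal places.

The two most frequent reciprocal classes, Z T g and z t G, are the parental types, so the F1 was Z T g / z t G.
The two rarest classes, Z t g and z T G, are the double crossovers. Comparing them with the parentals, only the t allele has switched, so t is the middle locus and the order is g – t – z.
g–t: (66 + 13)/727 = 0.1087; t–z: (108 + 13)/727 = 0.1664.
Expected DCO frequency = 0.1087 × 0.1664 ≈ 0.01809; observed = 13/727 ≈ 0.01788.
Coefficient of coincidence = 0.01788/0.01809 ≈ 0.99; interference = 1 − 0.99 = 0.01.

0.01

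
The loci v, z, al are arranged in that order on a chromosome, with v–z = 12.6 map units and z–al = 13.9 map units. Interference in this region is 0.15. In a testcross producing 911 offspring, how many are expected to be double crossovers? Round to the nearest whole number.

14

Map distances give recombination frequencies of 0.126 and 0.139 for the two intervals.
With interference 0.15 (so coincidence = 0.85), expected double-crossover frequency = 0.126 × 0.139 × 0.85 = 0.01489.
Expected number = 0.01489 × 911 = 13.56 ≈ 14.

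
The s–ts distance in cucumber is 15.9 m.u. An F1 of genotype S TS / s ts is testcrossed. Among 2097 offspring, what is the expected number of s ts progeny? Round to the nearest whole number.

A map distance of 15.9 m.u. corresponds to a recombination frequency of 0.159.
The F1 is S TS / s ts, so s ts is a parental gamete class with expected frequency (1 − r)/2 = 0.841/2 = 0.4205.
Expected number = 0.4205 × 2097 = 881.79 ≈ 882.

882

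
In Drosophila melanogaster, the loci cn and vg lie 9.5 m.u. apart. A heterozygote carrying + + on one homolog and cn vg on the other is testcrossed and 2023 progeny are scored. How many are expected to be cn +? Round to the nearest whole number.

96

A map distance of 9.5 m.u. corresponds to a recombination frequency of 0.095.
The F1 is + + / cn vg, so cn + is a recombinant gamete class with expected frequency r/2 = 0.095/2 = 0.0475.
Expected number = 0.0475 × 2023 = 96.09 ≈ 96.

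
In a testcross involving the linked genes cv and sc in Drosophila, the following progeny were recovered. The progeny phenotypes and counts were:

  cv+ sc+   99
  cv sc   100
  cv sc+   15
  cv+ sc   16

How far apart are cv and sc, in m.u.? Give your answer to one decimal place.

The two most frequent classes, cv+ sc+ (99) and cv sc (100), are the parental types, so the F1 was cv+ sc+ / cv sc.
The recombinant classes are cv+ sc and cv sc+: 16 + 15 = 31.
Recombination frequency = 31/230 = 0.1348 ≈ 13.5%, i.e. 13.5 m.u.

13.5 m.u.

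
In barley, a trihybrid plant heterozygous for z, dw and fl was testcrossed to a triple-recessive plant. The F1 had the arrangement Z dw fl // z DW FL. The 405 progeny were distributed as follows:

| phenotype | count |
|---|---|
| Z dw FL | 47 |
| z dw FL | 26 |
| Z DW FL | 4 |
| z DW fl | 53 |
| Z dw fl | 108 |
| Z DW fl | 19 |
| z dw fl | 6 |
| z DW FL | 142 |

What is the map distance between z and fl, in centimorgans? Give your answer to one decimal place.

27.2 centimorgans

The two rarest classes, z dw fl and Z DW FL, are the double crossovers. Comparing them with the parentals, only the z allele has switched, so z is the middle locus and the order is fl – z – dw.
Crossovers in the fl–z interval produce the single-crossover classes Z dw FL and z DW fl (47 + 53 = 100) plus the double crossovers (10).
RF(fl–z) = (100 + 10) / 405 = 110/405 = 0.2716 → 27.2 centimorgans.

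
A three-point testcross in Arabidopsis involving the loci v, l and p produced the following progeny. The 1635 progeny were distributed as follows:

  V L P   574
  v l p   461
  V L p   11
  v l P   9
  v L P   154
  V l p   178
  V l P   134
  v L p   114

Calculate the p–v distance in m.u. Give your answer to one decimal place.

21.5 m.u.

The two most frequent reciprocal classes, v l p and V L P, are the parental types, so the F1 was v l p / V L P.
The two rarest classes, v l P and V L p, are the double crossovers. Comparing them with the parentals, only the p allele has switched, so p is the middle locus and the order is l – p – v.
Crossovers in the p–v interval produce the single-crossover classes V l p and v L P (178 + 154 = 332) plus the double crossovers (20).
RF(p–v) = (332 + 20) / 1635 = 352/1635 = 0.2153 → 21.5 m.u.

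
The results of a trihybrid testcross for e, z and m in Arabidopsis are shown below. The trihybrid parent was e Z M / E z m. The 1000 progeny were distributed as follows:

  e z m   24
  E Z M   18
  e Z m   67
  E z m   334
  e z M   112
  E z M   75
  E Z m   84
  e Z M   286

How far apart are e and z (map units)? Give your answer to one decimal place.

23.8 map units

The two rarest classes, E Z M and e z m, are the double crossovers. Comparing them with the parentals, only the e allele has switched, so e is the middle locus and the order is m – e – z.
Crossovers in the e–z interval produce the single-crossover classes e z M and E Z m (112 + 84 = 196) plus the double crossovers (42).
RF(e–z) = (196 + 42) / 1000 = 238/1000 = 0.2380 → 23.8 map units.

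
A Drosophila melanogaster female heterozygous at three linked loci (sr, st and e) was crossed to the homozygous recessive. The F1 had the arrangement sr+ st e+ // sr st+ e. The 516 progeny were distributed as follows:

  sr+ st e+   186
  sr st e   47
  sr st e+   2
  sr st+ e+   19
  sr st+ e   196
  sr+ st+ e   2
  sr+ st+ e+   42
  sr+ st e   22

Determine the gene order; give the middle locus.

sr

The two rarest classes, sr st e+ and sr+ st+ e, are the double crossovers. Comparing them with the parentals, only the sr allele has switched, so sr is the middle locus and the order is st – sr – e.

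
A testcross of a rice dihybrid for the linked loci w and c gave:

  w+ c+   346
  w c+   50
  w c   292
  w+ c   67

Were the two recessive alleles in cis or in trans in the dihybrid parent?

The two most frequent classes are w+ c+ (346) and w c (292); these are the parental (non-recombinant) types.
So the F1 carried w+ c+ on one chromosome and w c on the other — the recessive alleles are on the same chromosome (cis / coupling).

cis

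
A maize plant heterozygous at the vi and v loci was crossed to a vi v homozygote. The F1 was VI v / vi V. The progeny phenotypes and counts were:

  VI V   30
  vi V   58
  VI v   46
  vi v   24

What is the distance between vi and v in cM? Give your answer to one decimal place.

The recombinant classes are VI V and vi v: 30 + 24 = 54.
Recombination frequency = 54/158 = 0.3418 ≈ 34.2%, i.e. 34.2 cM.

34.2 cM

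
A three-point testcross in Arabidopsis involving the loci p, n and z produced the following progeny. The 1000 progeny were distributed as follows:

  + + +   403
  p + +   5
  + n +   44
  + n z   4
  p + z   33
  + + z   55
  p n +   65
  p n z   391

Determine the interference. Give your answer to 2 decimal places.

The two most frequent reciprocal classes, + + + and p n z, are the parental types, so the F1 was + + + / p n z.
The two rarest classes, p + + and + n z, are the double crossovers. Comparing them with the parentals, only the p allele has switched, so p is the middle locus and the order is z – p – n.
z–p: (120 + 9)/1000 = 0.1290; p–n: (77 + 9)/1000 = 0.0860.
Expected DCO frequency = 0.1290 × 0.0860 ≈ 0.01109; observed = 9/1000 ≈ 0.00900.
Coefficient of coincidence = 0.00900/0.01109 ≈ 0.81; interference = 1 − 0.81 = 0.19.

0.19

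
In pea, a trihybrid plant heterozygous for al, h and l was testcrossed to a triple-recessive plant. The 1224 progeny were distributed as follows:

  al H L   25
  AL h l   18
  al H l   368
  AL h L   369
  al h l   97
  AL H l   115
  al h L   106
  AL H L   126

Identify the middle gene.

The two most frequent reciprocal classes, al H l and AL h L, are the parental types, so the F1 was al H l / AL h L.
The two rarest classes, al H L and AL h l, are the double crossovers. Comparing them with the parentals, only the l allele has switched, so l is the middle locus and the order is al – l – h.

l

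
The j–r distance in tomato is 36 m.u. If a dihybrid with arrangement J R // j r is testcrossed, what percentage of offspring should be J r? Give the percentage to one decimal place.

A map distance of 36 m.u. corresponds to a recombination frequency of 0.360.
The F1 is J R / j r, so J r is a recombinant gamete class with expected frequency r/2 = 0.360/2 = 0.1800.
That is 0.1800 = 18.0% of the progeny.

18.0%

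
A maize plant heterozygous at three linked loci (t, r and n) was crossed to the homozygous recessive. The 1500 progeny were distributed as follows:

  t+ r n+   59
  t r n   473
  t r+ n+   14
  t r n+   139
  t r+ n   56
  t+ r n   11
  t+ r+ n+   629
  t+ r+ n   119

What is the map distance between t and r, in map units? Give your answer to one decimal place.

9.3 map units

The two most frequent reciprocal classes, t+ r+ n+ and t r n, are the parental types, so the F1 was t+ r+ n+ / t r n.
The two rarest classes, t r+ n+ and t+ r n, are the double crossovers. Comparing them with the parentals, only the t allele has switched, so t is the middle locus and the order is r – t – n.
Crossovers in the r–t interval produce the single-crossover classes t+ r n+ and t r+ n (59 + 56 = 115) plus the double crossovers (25).
RF(r–t) = (115 + 25) / 1500 = 140/1500 = 0.0933 → 9.3 map units.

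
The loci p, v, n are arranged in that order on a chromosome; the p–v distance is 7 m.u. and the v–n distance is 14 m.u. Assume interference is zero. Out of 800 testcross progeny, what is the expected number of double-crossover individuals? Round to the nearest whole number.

Map distances give recombination frequencies of 0.070 and 0.140 for the two intervals.
With no interference, expected double-crossover frequency = 0.070 × 0.140 = 0.00980.
Expected number = 0.00980 × 800 = 7.84 ≈ 8.

8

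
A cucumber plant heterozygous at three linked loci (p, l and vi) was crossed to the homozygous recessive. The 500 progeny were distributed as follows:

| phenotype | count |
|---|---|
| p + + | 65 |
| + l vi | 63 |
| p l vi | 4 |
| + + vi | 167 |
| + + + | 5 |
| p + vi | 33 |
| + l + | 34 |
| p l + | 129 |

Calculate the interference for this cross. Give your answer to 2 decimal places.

0.57

The two most frequent reciprocal classes, + + vi and p l +, are the parental types, so the F1 was + + vi / p l +.
The two rarest classes, + + + and p l vi, are the double crossovers. Comparing them with the parentals, only the vi allele has switched, so vi is the middle locus and the order is l – vi – p.
l–vi: (128 + 9)/500 = 0.2740; vi–p: (67 + 9)/500 = 0.1520.
Expected DCO frequency = 0.2740 × 0.1520 ≈ 0.04165; observed = 9/500 ≈ 0.01800.
Coefficient of coincidence = 0.01800/0.04165 ≈ 0.43; interference = 1 − 0.43 = 0.57.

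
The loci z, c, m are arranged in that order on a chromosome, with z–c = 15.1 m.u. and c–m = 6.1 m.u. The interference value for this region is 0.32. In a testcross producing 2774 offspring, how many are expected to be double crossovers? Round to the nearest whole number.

Map distances give recombination frequencies of 0.151 and 0.061 for the two intervals.
With interference 0.32 (so coincidence = 0.68), expected double-crossover frequency = 0.151 × 0.061 × 0.68 = 0.00626.
Expected number = 0.00626 × 2774 = 17.37 ≈ 17.

17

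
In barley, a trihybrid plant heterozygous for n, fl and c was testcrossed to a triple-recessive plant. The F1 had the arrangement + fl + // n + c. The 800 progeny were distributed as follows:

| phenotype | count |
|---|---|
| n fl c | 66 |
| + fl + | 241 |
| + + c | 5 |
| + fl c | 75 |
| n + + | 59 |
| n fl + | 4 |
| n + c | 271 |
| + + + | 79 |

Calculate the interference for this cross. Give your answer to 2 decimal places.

0.67

The two rarest classes, n fl + and + + c, are the double crossovers. Comparing them with the parentals, only the n allele has switched, so n is the middle locus and the order is fl – n – c.
fl–n: (145 + 9)/800 = 0.1925; n–c: (134 + 9)/800 = 0.1787.
Expected DCO frequency = 0.1925 × 0.1787 ≈ 0.03440; observed = 9/800 ≈ 0.01125.
Coefficient of coincidence = 0.01125/0.03440 ≈ 0.33; interference = 1 − 0.33 = 0.67.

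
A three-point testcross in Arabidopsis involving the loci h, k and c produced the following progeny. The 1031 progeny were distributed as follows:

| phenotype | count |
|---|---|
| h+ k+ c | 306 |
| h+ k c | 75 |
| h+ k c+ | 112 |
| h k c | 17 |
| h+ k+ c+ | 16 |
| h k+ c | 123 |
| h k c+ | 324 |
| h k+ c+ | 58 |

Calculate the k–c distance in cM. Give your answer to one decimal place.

The two most frequent reciprocal classes, h k c+ and h+ k+ c, are the parental types, so the F1 was h k c+ / h+ k+ c.
The two rarest classes, h k c and h+ k+ c+, are the double crossovers. Comparing them with the parentals, only the c allele has switched, so c is the middle locus and the order is h – c – k.
Crossovers in the c–k interval produce the single-crossover classes h k+ c+ and h+ k c (58 + 75 = 133) plus the double crossovers (33).
RF(c–k) = (133 + 33) / 1031 = 166/1031 = 0.1610 → 16.1 cM.

16.1 cM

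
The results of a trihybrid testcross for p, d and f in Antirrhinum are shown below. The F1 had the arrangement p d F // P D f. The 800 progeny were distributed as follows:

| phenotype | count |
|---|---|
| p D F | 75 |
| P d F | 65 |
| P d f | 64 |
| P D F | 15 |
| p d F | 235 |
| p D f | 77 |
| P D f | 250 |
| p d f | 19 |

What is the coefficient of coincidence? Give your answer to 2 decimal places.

The two rarest classes, p d f and P D F, are the double crossovers. Comparing them with the parentals, only the f allele has switched, so f is the middle locus and the order is p – f – d.
p–f: (142 + 34)/800 = 0.2200; f–d: (139 + 34)/800 = 0.2162.
Expected DCO frequency = 0.2200 × 0.2162 ≈ 0.04756; observed = 34/800 ≈ 0.04250.
Coefficient of coincidence = 0.04250/0.04756 ≈ 0.89.

0.89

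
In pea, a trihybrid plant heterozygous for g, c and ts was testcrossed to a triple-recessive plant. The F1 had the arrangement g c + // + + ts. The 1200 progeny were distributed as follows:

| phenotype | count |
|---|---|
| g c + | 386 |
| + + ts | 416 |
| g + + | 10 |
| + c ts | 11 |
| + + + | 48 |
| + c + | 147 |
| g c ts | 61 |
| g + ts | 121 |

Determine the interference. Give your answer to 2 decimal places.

0.33

The two rarest classes, g + + and + c ts, are the double crossovers. Comparing them with the parentals, only the c allele has switched, so c is the middle locus and the order is ts – c – g.
ts–c: (109 + 21)/1200 = 0.1083; c–g: (268 + 21)/1200 = 0.2408.
Expected DCO frequency = 0.1083 × 0.2408 ≈ 0.02608; observed = 21/1200 ≈ 0.01750.
Coefficient of coincidence = 0.01750/0.02608 ≈ 0.67; interference = 1 − 0.67 = 0.33.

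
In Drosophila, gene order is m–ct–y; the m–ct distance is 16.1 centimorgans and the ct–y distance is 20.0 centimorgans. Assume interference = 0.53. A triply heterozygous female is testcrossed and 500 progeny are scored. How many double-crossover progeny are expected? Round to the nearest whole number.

8

Map distances give recombination frequencies of 0.161 and 0.200 for the two intervals.
With interference 0.53 (so coincidence = 0.47), expected double-crossover frequency = 0.161 × 0.200 × 0.47 = 0.01513.
Expected number = 0.01513 × 500 = 7.57 ≈ 8.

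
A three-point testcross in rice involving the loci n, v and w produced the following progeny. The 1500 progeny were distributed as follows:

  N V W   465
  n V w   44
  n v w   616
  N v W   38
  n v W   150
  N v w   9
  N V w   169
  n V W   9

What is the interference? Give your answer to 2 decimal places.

The two most frequent reciprocal classes, N V W and n v w, are the parental types, so the F1 was N V W / n v w.
The two rarest classes, n V W and N v w, are the double crossovers. Comparing them with the parentals, only the n allele has switched, so n is the middle locus and the order is w – n – v.
w–n: (319 + 18)/1500 = 0.2247; n–v: (82 + 18)/1500 = 0.0667.
Expected DCO frequency = 0.2247 × 0.0667 ≈ 0.01499; observed = 18/1500 ≈ 0.01200.
Coefficient of coincidence = 0.01200/0.01499 ≈ 0.80; interference = 1 − 0.80 = 0.20.

0.20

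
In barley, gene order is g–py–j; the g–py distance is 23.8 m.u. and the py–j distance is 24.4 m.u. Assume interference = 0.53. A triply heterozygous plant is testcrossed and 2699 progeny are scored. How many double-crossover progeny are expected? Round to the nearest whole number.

74

Map distances give recombination frequencies of 0.238 and 0.244 for the two intervals.
With interference 0.53 (so coincidence = 0.47), expected double-crossover frequency = 0.238 × 0.244 × 0.47 = 0.02729.
Expected number = 0.02729 × 2699 = 73.67 ≈ 74.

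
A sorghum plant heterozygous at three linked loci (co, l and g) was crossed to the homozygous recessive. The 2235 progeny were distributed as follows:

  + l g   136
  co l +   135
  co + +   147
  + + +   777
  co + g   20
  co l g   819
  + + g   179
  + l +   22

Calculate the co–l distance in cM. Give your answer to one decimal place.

The two most frequent reciprocal classes, co l g and + + +, are the parental types, so the F1 was co l g / + + +.
The two rarest classes, co + g and + l +, are the double crossovers. Comparing them with the parentals, only the l allele has switched, so l is the middle locus and the order is g – l – co.
Crossovers in the l–co interval produce the single-crossover classes + l g and co + + (136 + 147 = 283) plus the double crossovers (42).
RF(l–co) = (283 + 42) / 2235 = 325/2235 = 0.1454 → 14.5 cM.

14.5 cM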